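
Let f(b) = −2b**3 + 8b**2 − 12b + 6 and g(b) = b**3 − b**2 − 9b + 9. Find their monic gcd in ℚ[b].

Euclidean algorithm in ℚ[b]:
  −2b**3 + 8b**2 − 12b + 6 = (−2)(b**3 − b**2 − 9b + 9) + (6b**2 − 30b + 24)
  b**3 − b**2 − 9b + 9 = ((1/6)b + 2/3)(6b**2 − 30b + 24) + (7b − 7)
  6b**2 − 30b + 24 = ((6/7)b − 24/7)(7b − 7) + (0)
Last nonzero remainder: 7b − 7. Dividing through by 7 gives the monic gcd b − 1.

b − 1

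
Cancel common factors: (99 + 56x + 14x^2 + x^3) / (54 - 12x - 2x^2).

(-11 - 5x - x^2)/(-6 + 2x)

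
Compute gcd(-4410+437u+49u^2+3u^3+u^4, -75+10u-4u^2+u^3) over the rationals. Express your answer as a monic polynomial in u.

Repeated division with remainder:
  u^4+3u^3+49u^2+437u-4410 = (u+7)(u^3-4u^2+10u-75) + (67u^2+442u-3885)
  u^3-4u^2+10u-75 = ((1/67)u-710/4489)(67u^2+442u-3885) + ((619005/4489)u-3095025/4489)
  67u^2+442u-3885 = ((300763/619005)u+1162651/206335)((619005/4489)u-3095025/4489) + (0)
Last nonzero remainder: (619005/4489)u-3095025/4489. Dividing through by 619005/4489 gives the monic gcd u-5.

-5+u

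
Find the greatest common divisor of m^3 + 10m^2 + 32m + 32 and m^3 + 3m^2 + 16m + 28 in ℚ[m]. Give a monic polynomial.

By polynomial division,
  m^3 + 10m^2 + 32m + 32 = (m^3 + 3m^2 + 16m + 28) + (7m^2 + 16m + 4)
  m^3 + 3m^2 + 16m + 28 = ((1/7)m + 5/49)(7m^2 + 16m + 4) + ((676/49)m + 1352/49)
  7m^2 + 16m + 4 = ((343/676)m + 49/338)((676/49)m + 1352/49) + (0)
Last nonzero remainder: (676/49)m + 1352/49. Dividing through by 676/49 gives the monic gcd m + 2.

m + 2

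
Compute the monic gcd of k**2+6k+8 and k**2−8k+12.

By polynomial division,
  k**2+6k+8 = (k**2−8k+12) + (14k−4)
  k**2−8k+12 = ((1/14)k−27/49)(14k−4) + (480/49)
  14k−4 = ((343/240)k−49/120)(480/49) + (0)
The last nonzero remainder is the constant 480/49, so the polynomials are coprime and gcd = 1.

1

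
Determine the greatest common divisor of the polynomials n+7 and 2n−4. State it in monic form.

1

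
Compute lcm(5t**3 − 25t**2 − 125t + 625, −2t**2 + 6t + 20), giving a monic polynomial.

Repeated division with remainder:
  5t**3 − 25t**2 − 125t + 625 = (−(5/2)t + 5)(−2t**2 + 6t + 20) + (−105t + 525)
  −2t**2 + 6t + 20 = ((2/105)t + 4/105)(−105t + 525) + (0)
Last nonzero remainder: −105t + 525. Dividing through by −105 gives the monic gcd t − 5.
Then lcm(f, g) = f·g / gcd(f, g); expanding and making the result monic gives the answer.

t**4 − 3t**3 − 35t**2 + 75t + 250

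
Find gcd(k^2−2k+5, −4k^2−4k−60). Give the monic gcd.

Euclidean algorithm in ℚ[k]:
  k^2−2k+5 = (−1/4)(−4k^2−4k−60) + (−3k−10)
  −4k^2−4k−60 = ((4/3)k−28/9)(−3k−10) + (−820/9)
  −3k−10 = ((27/820)k+9/82)(−820/9) + (0)
The last nonzero remainder is the constant −820/9, so the polynomials are coprime and gcd = 1.

1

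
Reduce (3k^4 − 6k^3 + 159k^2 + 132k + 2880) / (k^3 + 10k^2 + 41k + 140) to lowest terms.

By polynomial division,
  3k^4 − 6k^3 + 159k^2 + 132k + 2880 = (3k − 36)(k^3 + 10k^2 + 41k + 140) + (396k^2 + 1188k + 7920)
  k^3 + 10k^2 + 41k + 140 = ((1/396)k + 7/396)(396k^2 + 1188k + 7920) + (0)
Last nonzero remainder: 396k^2 + 1188k + 7920. Dividing through by 396 gives the monic gcd k^2 + 3k + 20.
Cancel k^2 + 3k + 20 from numerator and denominator to get the reduced form.

(3k^2 − 15k + 144)/(k + 7)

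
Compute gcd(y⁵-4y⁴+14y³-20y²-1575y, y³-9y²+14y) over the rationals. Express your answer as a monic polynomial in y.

Apply the Euclidean algorithm:
  y⁵-4y⁴+14y³-20y²-1575y = (y²+5y+45)(y³-9y²+14y) + (315y²-2205y)
  y³-9y²+14y = ((1/315)y-2/315)(315y²-2205y) + (0)
Last nonzero remainder: 315y²-2205y. Dividing through by 315 gives the monic gcd y²-7y.

y²-7y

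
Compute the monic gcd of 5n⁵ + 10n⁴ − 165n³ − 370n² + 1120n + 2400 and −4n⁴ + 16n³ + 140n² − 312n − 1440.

n² − n − 20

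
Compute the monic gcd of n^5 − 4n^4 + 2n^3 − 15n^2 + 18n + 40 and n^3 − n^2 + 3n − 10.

Repeated division with remainder:
  n^5 − 4n^4 + 2n^3 − 15n^2 + 18n + 40 = (n^2 − 3n − 4)(n^3 − n^2 + 3n − 10) + (0)
The last nonzero remainder n^3 − n^2 + 3n − 10 is already monic.

n^3 − n^2 + 3n − 10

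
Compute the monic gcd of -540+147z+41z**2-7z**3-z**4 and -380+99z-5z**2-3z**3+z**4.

-20+z+z**2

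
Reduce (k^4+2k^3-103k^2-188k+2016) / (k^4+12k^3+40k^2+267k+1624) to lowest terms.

(k^2-13k+36)/(k^2-3k+29)

Repeated division with remainder:
  k^4+2k^3-103k^2-188k+2016 = (k^4+12k^3+40k^2+267k+1624) + (-10k^3-143k^2-455k+392)
  k^4+12k^3+40k^2+267k+1624 = (-(1/10)k+23/100)(-10k^3-143k^2-455k+392) + ((2739/100)k^2+(8217/20)k+38346/25)
  -10k^3-143k^2-455k+392 = (-(1000/2739)k+700/2739)((2739/100)k^2+(8217/20)k+38346/25) + (0)
Last nonzero remainder: (2739/100)k^2+(8217/20)k+38346/25. Dividing through by 2739/100 gives the monic gcd k^2+15k+56.
Cancel k^2+15k+56 from numerator and denominator to get the reduced form.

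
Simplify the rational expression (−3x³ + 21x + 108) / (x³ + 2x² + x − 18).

(−3x + 12)/(x − 2)

Euclidean algorithm in ℚ[x]:
  −3x³ + 21x + 108 = (−3)(x³ + 2x² + x − 18) + (6x² + 24x + 54)
  x³ + 2x² + x − 18 = ((1/6)x − 1/3)(6x² + 24x + 54) + (0)
Last nonzero remainder: 6x² + 24x + 54. Dividing through by 6 gives the monic gcd x² + 4x + 9.
Cancel x² + 4x + 9 from numerator and denominator to get the reduced form.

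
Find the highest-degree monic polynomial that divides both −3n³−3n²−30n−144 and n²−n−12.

Apply the Euclidean algorithm:
  −3n³−3n²−30n−144 = (−3n−6)(n²−n−12) + (−72n−216)
  n²−n−12 = (−(1/72)n+1/18)(−72n−216) + (0)
Last nonzero remainder: −72n−216. Dividing through by −72 gives the monic gcd n+3.

n+3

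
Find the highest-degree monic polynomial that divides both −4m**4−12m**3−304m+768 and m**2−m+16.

m**2−m+16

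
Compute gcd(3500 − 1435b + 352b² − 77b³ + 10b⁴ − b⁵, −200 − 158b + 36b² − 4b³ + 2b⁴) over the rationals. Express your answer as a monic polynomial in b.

−100 + 21b − 3b² + b³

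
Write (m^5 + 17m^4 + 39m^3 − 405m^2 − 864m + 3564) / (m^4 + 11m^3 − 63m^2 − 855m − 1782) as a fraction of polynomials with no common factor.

(m^3 − 27m + 54)/(m^2 − 6m − 27)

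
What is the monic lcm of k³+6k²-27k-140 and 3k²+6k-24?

Repeated division with remainder:
  k³+6k²-27k-140 = ((1/3)k+4/3)(3k²+6k-24) + (-27k-108)
  3k²+6k-24 = (-(1/9)k+2/9)(-27k-108) + (0)
Last nonzero remainder: -27k-108. Dividing through by -27 gives the monic gcd k+4.
Then lcm(f, g) = f·g / gcd(f, g); expanding and making the result monic gives the answer.

k⁴+4k³-39k²-86k+280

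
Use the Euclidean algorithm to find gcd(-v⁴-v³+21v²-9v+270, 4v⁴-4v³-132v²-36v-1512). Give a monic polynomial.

By polynomial division,
  -v⁴-v³+21v²-9v+270 = (-1/4)(4v⁴-4v³-132v²-36v-1512) + (-2v³-12v²-18v-108)
  4v⁴-4v³-132v²-36v-1512 = (-2v+14)(-2v³-12v²-18v-108) + (0)
Last nonzero remainder: -2v³-12v²-18v-108. Dividing through by -2 gives the monic gcd v³+6v²+9v+54.

v³+6v²+9v+54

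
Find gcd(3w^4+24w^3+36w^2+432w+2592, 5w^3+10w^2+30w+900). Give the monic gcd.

w+6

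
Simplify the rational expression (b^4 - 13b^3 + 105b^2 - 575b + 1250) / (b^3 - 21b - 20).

(b^3 - 8b^2 + 65b - 250)/(b^2 + 5b + 4)

By polynomial division,
  b^4 - 13b^3 + 105b^2 - 575b + 1250 = (b - 13)(b^3 - 21b - 20) + (126b^2 - 828b + 990)
  b^3 - 21b - 20 = ((1/126)b + 23/441)(126b^2 - 828b + 990) + ((702/49)b - 3510/49)
  126b^2 - 828b + 990 = ((343/39)b - 539/39)((702/49)b - 3510/49) + (0)
Last nonzero remainder: (702/49)b - 3510/49. Dividing through by 702/49 gives the monic gcd b - 5.
Cancel b - 5 from numerator and denominator to get the reduced form.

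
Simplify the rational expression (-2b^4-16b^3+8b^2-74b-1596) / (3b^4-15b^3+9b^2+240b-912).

(-2b^2-26b-84)/(3b^2-48)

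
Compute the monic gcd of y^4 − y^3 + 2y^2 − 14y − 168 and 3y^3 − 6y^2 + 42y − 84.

y^2 + 14

By polynomial division,
  y^4 − y^3 + 2y^2 − 14y − 168 = ((1/3)y + 1/3)(3y^3 − 6y^2 + 42y − 84) + (−10y^2 − 140)
  3y^3 − 6y^2 + 42y − 84 = (−(3/10)y + 3/5)(−10y^2 − 140) + (0)
Last nonzero remainder: −10y^2 − 140. Dividing through by −10 gives the monic gcd y^2 + 14.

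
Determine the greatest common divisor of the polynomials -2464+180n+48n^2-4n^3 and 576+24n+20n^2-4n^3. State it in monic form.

-8+n

By polynomial division,
  -4n^3+48n^2+180n-2464 = (-4n^3+20n^2+24n+576) + (28n^2+156n-3040)
  -4n^3+20n^2+24n+576 = (-(1/7)n+74/49)(28n^2+156n-3040) + (-(31648/49)n+253184/49)
  28n^2+156n-3040 = (-(343/7912)n-4655/7912)(-(31648/49)n+253184/49) + (0)
Last nonzero remainder: -(31648/49)n+253184/49. Dividing through by -31648/49 gives the monic gcd n-8.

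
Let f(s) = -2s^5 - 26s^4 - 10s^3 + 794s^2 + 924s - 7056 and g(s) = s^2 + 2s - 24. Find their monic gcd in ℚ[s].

s^2 + 2s - 24

Apply the Euclidean algorithm:
  -2s^5 - 26s^4 - 10s^3 + 794s^2 + 924s - 7056 = (-2s^3 - 22s^2 - 14s + 294)(s^2 + 2s - 24) + (0)
The last nonzero remainder s^2 + 2s - 24 is already monic.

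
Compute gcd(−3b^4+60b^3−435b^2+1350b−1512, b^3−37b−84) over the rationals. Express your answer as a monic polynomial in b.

Apply the Euclidean algorithm:
  −3b^4+60b^3−435b^2+1350b−1512 = (−3b+60)(b^3−37b−84) + (−546b^2+3318b+3528)
  b^3−37b−84 = (−(1/546)b−79/7098)(−546b^2+3318b+3528) + ((1080/169)b−7560/169)
  −546b^2+3318b+3528 = (−(15379/180)b−1183/15)((1080/169)b−7560/169) + (0)
Last nonzero remainder: (1080/169)b−7560/169. Dividing through by 1080/169 gives the monic gcd b−7.

b−7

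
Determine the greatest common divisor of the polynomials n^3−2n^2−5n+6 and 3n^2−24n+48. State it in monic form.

By polynomial division,
  n^3−2n^2−5n+6 = ((1/3)n+2)(3n^2−24n+48) + (27n−90)
  3n^2−24n+48 = ((1/9)n−14/27)(27n−90) + (4/3)
  27n−90 = ((81/4)n−135/2)(4/3) + (0)
The last nonzero remainder is the constant 4/3, so the polynomials are coprime and gcd = 1.

1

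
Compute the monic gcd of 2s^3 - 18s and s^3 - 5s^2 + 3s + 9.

Repeated division with remainder:
  2s^3 - 18s = (2)(s^3 - 5s^2 + 3s + 9) + (10s^2 - 24s - 18)
  s^3 - 5s^2 + 3s + 9 = ((1/10)s - 13/50)(10s^2 - 24s - 18) + (-(36/25)s + 108/25)
  10s^2 - 24s - 18 = (-(125/18)s - 25/6)(-(36/25)s + 108/25) + (0)
Last nonzero remainder: -(36/25)s + 108/25. Dividing through by -36/25 gives the monic gcd s - 3.

s - 3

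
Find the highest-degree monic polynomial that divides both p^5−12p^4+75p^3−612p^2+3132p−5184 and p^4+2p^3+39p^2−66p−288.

p^3+39p−144

Repeated division with remainder:
  p^5−12p^4+75p^3−612p^2+3132p−5184 = (p−14)(p^4+2p^3+39p^2−66p−288) + (64p^3+2496p−9216)
  p^4+2p^3+39p^2−66p−288 = ((1/64)p+1/32)(64p^3+2496p−9216) + (0)
Last nonzero remainder: 64p^3+2496p−9216. Dividing through by 64 gives the monic gcd p^3+39p−144.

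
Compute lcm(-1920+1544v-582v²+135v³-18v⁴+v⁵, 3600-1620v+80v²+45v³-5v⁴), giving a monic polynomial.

Repeated division with remainder:
  v⁵-18v⁴+135v³-582v²+1544v-1920 = (-(1/5)v+9/5)(-5v⁴+45v³+80v²-1620v+3600) + (70v³-1050v²+5180v-8400)
  -5v⁴+45v³+80v²-1620v+3600 = (-(1/14)v-3/7)(70v³-1050v²+5180v-8400) + (0)
Last nonzero remainder: 70v³-1050v²+5180v-8400. Dividing through by 70 gives the monic gcd v³-15v²+74v-120.
Then lcm(f, g) = f·g / gcd(f, g); expanding and making the result monic gives the answer.

-11520+7344v-1948v²+228v³+27v⁴-12v⁵+v⁶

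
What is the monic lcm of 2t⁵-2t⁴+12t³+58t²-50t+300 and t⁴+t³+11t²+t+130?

t⁷+3t⁶+15t⁵+40t⁴+169t³+427t²+275t+1950

Repeated division with remainder:
  2t⁵-2t⁴+12t³+58t²-50t+300 = (2t-4)(t⁴+t³+11t²+t+130) + (-6t³+100t²-306t+820)
  t⁴+t³+11t²+t+130 = (-(1/6)t-53/18)(-6t³+100t²-306t+820) + ((2290/9)t²-(2290/3)t+22900/9)
  -6t³+100t²-306t+820 = (-(27/1145)t+369/1145)((2290/9)t²-(2290/3)t+22900/9) + (0)
Last nonzero remainder: (2290/9)t²-(2290/3)t+22900/9. Dividing through by 2290/9 gives the monic gcd t²-3t+10.
Then lcm(f, g) = f·g / gcd(f, g); expanding and making the result monic gives the answer.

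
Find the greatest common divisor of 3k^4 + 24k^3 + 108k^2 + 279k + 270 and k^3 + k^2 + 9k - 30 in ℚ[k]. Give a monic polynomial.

k^2 + 3k + 15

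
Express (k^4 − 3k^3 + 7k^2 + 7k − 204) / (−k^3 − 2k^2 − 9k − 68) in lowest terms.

By polynomial division,
  k^4 − 3k^3 + 7k^2 + 7k − 204 = (−k + 5)(−k^3 − 2k^2 − 9k − 68) + (8k^2 − 16k + 136)
  −k^3 − 2k^2 − 9k − 68 = (−(1/8)k − 1/2)(8k^2 − 16k + 136) + (0)
Last nonzero remainder: 8k^2 − 16k + 136. Dividing through by 8 gives the monic gcd k^2 − 2k + 17.
Cancel k^2 − 2k + 17 from numerator and denominator to get the reduced form.

(−k^2 + k + 12)/(k + 4)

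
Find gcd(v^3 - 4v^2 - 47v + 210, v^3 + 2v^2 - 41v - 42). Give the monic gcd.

v^2 + v - 42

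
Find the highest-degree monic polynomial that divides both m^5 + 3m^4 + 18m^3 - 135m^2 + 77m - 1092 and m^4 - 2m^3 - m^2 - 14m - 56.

m^3 - 4m^2 + 7m - 28

Apply the Euclidean algorithm:
  m^5 + 3m^4 + 18m^3 - 135m^2 + 77m - 1092 = (m + 5)(m^4 - 2m^3 - m^2 - 14m - 56) + (29m^3 - 116m^2 + 203m - 812)
  m^4 - 2m^3 - m^2 - 14m - 56 = ((1/29)m + 2/29)(29m^3 - 116m^2 + 203m - 812) + (0)
Last nonzero remainder: 29m^3 - 116m^2 + 203m - 812. Dividing through by 29 gives the monic gcd m^3 - 4m^2 + 7m - 28.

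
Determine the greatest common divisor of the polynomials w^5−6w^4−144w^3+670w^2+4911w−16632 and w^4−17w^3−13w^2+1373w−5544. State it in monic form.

w^3−10w^2−83w+792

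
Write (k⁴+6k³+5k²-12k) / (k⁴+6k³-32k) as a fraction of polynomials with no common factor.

(k²+2k-3)/(k²+2k-8)

By polynomial division,
  k⁴+6k³+5k²-12k = (k⁴+6k³-32k) + (5k²+20k)
  k⁴+6k³-32k = ((1/5)k²+(2/5)k-8/5)(5k²+20k) + (0)
Last nonzero remainder: 5k²+20k. Dividing through by 5 gives the monic gcd k²+4k.
Cancel k²+4k from numerator and denominator to get the reduced form.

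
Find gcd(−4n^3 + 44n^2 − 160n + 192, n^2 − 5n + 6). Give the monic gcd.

n − 3

Euclidean algorithm in ℚ[n]:
  −4n^3 + 44n^2 − 160n + 192 = (−4n + 24)(n^2 − 5n + 6) + (−16n + 48)
  n^2 − 5n + 6 = (−(1/16)n + 1/8)(−16n + 48) + (0)
Last nonzero remainder: −16n + 48. Dividing through by −16 gives the monic gcd n − 3.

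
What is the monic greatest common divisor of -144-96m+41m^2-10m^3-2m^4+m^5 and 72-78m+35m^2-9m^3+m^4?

-36+21m-7m^2+m^3

Repeated division with remainder:
  m^5-2m^4-10m^3+41m^2-96m-144 = (m+7)(m^4-9m^3+35m^2-78m+72) + (18m^3-126m^2+378m-648)
  m^4-9m^3+35m^2-78m+72 = ((1/18)m-1/9)(18m^3-126m^2+378m-648) + (0)
Last nonzero remainder: 18m^3-126m^2+378m-648. Dividing through by 18 gives the monic gcd m^3-7m^2+21m-36.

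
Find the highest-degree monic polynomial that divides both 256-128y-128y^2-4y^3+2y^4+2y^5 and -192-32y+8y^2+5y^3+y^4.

16+4y+y^2

By polynomial division,
  2y^5+2y^4-4y^3-128y^2-128y+256 = (2y-8)(y^4+5y^3+8y^2-32y-192) + (20y^3-1280)
  y^4+5y^3+8y^2-32y-192 = ((1/20)y+1/4)(20y^3-1280) + (8y^2+32y+128)
  20y^3-1280 = ((5/2)y-10)(8y^2+32y+128) + (0)
Last nonzero remainder: 8y^2+32y+128. Dividing through by 8 gives the monic gcd y^2+4y+16.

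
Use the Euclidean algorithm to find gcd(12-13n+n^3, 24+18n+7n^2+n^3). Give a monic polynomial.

4+n

Apply the Euclidean algorithm:
  n^3-13n+12 = (n^3+7n^2+18n+24) + (-7n^2-31n-12)
  n^3+7n^2+18n+24 = (-(1/7)n-18/49)(-7n^2-31n-12) + ((240/49)n+960/49)
  -7n^2-31n-12 = (-(343/240)n-49/80)((240/49)n+960/49) + (0)
Last nonzero remainder: (240/49)n+960/49. Dividing through by 240/49 gives the monic gcd n+4.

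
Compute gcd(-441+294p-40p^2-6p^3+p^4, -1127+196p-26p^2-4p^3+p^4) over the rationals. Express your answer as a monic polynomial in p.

-49+p^2

Apply the Euclidean algorithm:
  p^4-6p^3-40p^2+294p-441 = (p^4-4p^3-26p^2+196p-1127) + (-2p^3-14p^2+98p+686)
  p^4-4p^3-26p^2+196p-1127 = (-(1/2)p+11/2)(-2p^3-14p^2+98p+686) + (100p^2-4900)
  -2p^3-14p^2+98p+686 = (-(1/50)p-7/50)(100p^2-4900) + (0)
Last nonzero remainder: 100p^2-4900. Dividing through by 100 gives the monic gcd p^2-49.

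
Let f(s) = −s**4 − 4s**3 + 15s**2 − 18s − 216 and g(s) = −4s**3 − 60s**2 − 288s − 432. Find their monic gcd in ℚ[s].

s**2 + 9s + 18

Repeated division with remainder:
  −s**4 − 4s**3 + 15s**2 − 18s − 216 = ((1/4)s − 11/4)(−4s**3 − 60s**2 − 288s − 432) + (−78s**2 − 702s − 1404)
  −4s**3 − 60s**2 − 288s − 432 = ((2/39)s + 4/13)(−78s**2 − 702s − 1404) + (0)
Last nonzero remainder: −78s**2 − 702s − 1404. Dividing through by −78 gives the monic gcd s**2 + 9s + 18.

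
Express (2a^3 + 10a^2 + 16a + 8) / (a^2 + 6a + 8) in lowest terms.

Repeated division with remainder:
  2a^3 + 10a^2 + 16a + 8 = (2a − 2)(a^2 + 6a + 8) + (12a + 24)
  a^2 + 6a + 8 = ((1/12)a + 1/3)(12a + 24) + (0)
Last nonzero remainder: 12a + 24. Dividing through by 12 gives the monic gcd a + 2.
Cancel a + 2 from numerator and denominator to get the reduced form.

(2a^2 + 6a + 4)/(a + 4)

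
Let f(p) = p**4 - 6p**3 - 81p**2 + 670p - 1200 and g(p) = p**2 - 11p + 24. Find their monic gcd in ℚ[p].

p**2 - 11p + 24

Repeated division with remainder:
  p**4 - 6p**3 - 81p**2 + 670p - 1200 = (p**2 + 5p - 50)(p**2 - 11p + 24) + (0)
The last nonzero remainder p**2 - 11p + 24 is already monic.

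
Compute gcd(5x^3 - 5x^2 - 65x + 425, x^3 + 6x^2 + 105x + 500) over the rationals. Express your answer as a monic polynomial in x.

By polynomial division,
  5x^3 - 5x^2 - 65x + 425 = (5)(x^3 + 6x^2 + 105x + 500) + (-35x^2 - 590x - 2075)
  x^3 + 6x^2 + 105x + 500 = (-(1/35)x + 76/245)(-35x^2 - 590x - 2075) + ((11208/49)x + 56040/49)
  -35x^2 - 590x - 2075 = (-(1715/11208)x - 20335/11208)((11208/49)x + 56040/49) + (0)
Last nonzero remainder: (11208/49)x + 56040/49. Dividing through by 11208/49 gives the monic gcd x + 5.

x + 5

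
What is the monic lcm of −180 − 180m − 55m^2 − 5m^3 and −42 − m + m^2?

−252 − 216m − 41m^2 + 4m^3 + m^4

Apply the Euclidean algorithm:
  −5m^3 − 55m^2 − 180m − 180 = (−5m − 60)(m^2 − m − 42) + (−450m − 2700)
  m^2 − m − 42 = (−(1/450)m + 7/450)(−450m − 2700) + (0)
Last nonzero remainder: −450m − 2700. Dividing through by −450 gives the monic gcd m + 6.
Then lcm(f, g) = f·g / gcd(f, g); expanding and making the result monic gives the answer.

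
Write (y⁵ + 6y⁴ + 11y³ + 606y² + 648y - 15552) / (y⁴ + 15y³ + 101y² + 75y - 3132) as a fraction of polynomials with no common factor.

(y³ + y² + 42y + 432)/(y² + 10y + 87)

By polynomial division,
  y⁵ + 6y⁴ + 11y³ + 606y² + 648y - 15552 = (y - 9)(y⁴ + 15y³ + 101y² + 75y - 3132) + (45y³ + 1440y² + 4455y - 43740)
  y⁴ + 15y³ + 101y² + 75y - 3132 = ((1/45)y - 17/45)(45y³ + 1440y² + 4455y - 43740) + (546y² + 2730y - 19656)
  45y³ + 1440y² + 4455y - 43740 = ((15/182)y + 405/182)(546y² + 2730y - 19656) + (0)
Last nonzero remainder: 546y² + 2730y - 19656. Dividing through by 546 gives the monic gcd y² + 5y - 36.
Cancel y² + 5y - 36 from numerator and denominator to get the reduced form.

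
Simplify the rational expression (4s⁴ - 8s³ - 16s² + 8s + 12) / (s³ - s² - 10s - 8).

Euclidean algorithm in ℚ[s]:
  4s⁴ - 8s³ - 16s² + 8s + 12 = (4s - 4)(s³ - s² - 10s - 8) + (20s² - 20)
  s³ - s² - 10s - 8 = ((1/20)s - 1/20)(20s² - 20) + (-9s - 9)
  20s² - 20 = (-(20/9)s + 20/9)(-9s - 9) + (0)
Last nonzero remainder: -9s - 9. Dividing through by -9 gives the monic gcd s + 1.
Cancel s + 1 from numerator and denominator to get the reduced form.

(4s³ - 12s² - 4s + 12)/(s² - 2s - 8)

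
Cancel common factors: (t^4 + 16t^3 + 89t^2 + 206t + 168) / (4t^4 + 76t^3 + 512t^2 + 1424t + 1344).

(t + 3)/(4t + 24)

By polynomial division,
  t^4 + 16t^3 + 89t^2 + 206t + 168 = (1/4)(4t^4 + 76t^3 + 512t^2 + 1424t + 1344) + (-3t^3 - 39t^2 - 150t - 168)
  4t^4 + 76t^3 + 512t^2 + 1424t + 1344 = (-(4/3)t - 8)(-3t^3 - 39t^2 - 150t - 168) + (0)
Last nonzero remainder: -3t^3 - 39t^2 - 150t - 168. Dividing through by -3 gives the monic gcd t^3 + 13t^2 + 50t + 56.
Cancel t^3 + 13t^2 + 50t + 56 from numerator and denominator to get the reduced form.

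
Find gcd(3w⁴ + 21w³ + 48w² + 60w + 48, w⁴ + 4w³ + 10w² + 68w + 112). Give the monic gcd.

w² + 6w + 8

By polynomial division,
  3w⁴ + 21w³ + 48w² + 60w + 48 = (3)(w⁴ + 4w³ + 10w² + 68w + 112) + (9w³ + 18w² − 144w − 288)
  w⁴ + 4w³ + 10w² + 68w + 112 = ((1/9)w + 2/9)(9w³ + 18w² − 144w − 288) + (22w² + 132w + 176)
  9w³ + 18w² − 144w − 288 = ((9/22)w − 18/11)(22w² + 132w + 176) + (0)
Last nonzero remainder: 22w² + 132w + 176. Dividing through by 22 gives the monic gcd w² + 6w + 8.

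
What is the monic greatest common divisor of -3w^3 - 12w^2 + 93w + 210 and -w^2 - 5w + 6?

1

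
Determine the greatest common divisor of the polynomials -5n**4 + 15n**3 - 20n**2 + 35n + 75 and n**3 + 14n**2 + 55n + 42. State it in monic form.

n + 1

Apply the Euclidean algorithm:
  -5n**4 + 15n**3 - 20n**2 + 35n + 75 = (-5n + 85)(n**3 + 14n**2 + 55n + 42) + (-935n**2 - 4430n - 3495)
  n**3 + 14n**2 + 55n + 42 = (-(1/935)n - 1732/174845)(-935n**2 - 4430n - 3495) + ((258030/34969)n + 258030/34969)
  -935n**2 - 4430n - 3495 = (-(6539203/51606)n - 8147777/17202)((258030/34969)n + 258030/34969) + (0)
Last nonzero remainder: (258030/34969)n + 258030/34969. Dividing through by 258030/34969 gives the monic gcd n + 1.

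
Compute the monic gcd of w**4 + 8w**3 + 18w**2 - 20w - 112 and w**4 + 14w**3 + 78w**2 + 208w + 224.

Euclidean algorithm in ℚ[w]:
  w**4 + 8w**3 + 18w**2 - 20w - 112 = (w**4 + 14w**3 + 78w**2 + 208w + 224) + (-6w**3 - 60w**2 - 228w - 336)
  w**4 + 14w**3 + 78w**2 + 208w + 224 = (-(1/6)w - 2/3)(-6w**3 - 60w**2 - 228w - 336) + (0)
Last nonzero remainder: -6w**3 - 60w**2 - 228w - 336. Dividing through by -6 gives the monic gcd w**3 + 10w**2 + 38w + 56.

w**3 + 10w**2 + 38w + 56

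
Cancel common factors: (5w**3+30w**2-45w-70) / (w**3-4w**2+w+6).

(5w+35)/(w-3)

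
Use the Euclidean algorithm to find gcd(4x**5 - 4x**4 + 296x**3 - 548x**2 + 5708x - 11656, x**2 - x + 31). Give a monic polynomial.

x**2 - x + 31

By polynomial division,
  4x**5 - 4x**4 + 296x**3 - 548x**2 + 5708x - 11656 = (4x**3 + 172x - 376)(x**2 - x + 31) + (0)
The last nonzero remainder x**2 - x + 31 is already monic.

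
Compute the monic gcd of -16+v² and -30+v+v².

1

By polynomial division,
  v²-16 = (v²+v-30) + (-v+14)
  v²+v-30 = (-v-15)(-v+14) + (180)
  -v+14 = (-(1/180)v+7/90)(180) + (0)
The last nonzero remainder is the constant 180, so the polynomials are coprime and gcd = 1.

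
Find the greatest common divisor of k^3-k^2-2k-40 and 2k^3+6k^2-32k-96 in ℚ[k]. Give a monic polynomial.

Repeated division with remainder:
  k^3-k^2-2k-40 = (1/2)(2k^3+6k^2-32k-96) + (-4k^2+14k+8)
  2k^3+6k^2-32k-96 = (-(1/2)k-13/4)(-4k^2+14k+8) + ((35/2)k-70)
  -4k^2+14k+8 = (-(8/35)k-4/35)((35/2)k-70) + (0)
Last nonzero remainder: (35/2)k-70. Dividing through by 35/2 gives the monic gcd k-4.

k-4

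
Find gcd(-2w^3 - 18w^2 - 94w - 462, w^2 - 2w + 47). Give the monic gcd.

Euclidean algorithm in ℚ[w]:
  -2w^3 - 18w^2 - 94w - 462 = (-2w - 22)(w^2 - 2w + 47) + (-44w + 572)
  w^2 - 2w + 47 = (-(1/44)w - 1/4)(-44w + 572) + (190)
  -44w + 572 = (-(22/95)w + 286/95)(190) + (0)
The last nonzero remainder is the constant 190, so the polynomials are coprime and gcd = 1.

1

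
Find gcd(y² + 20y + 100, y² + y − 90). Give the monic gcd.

y + 10

Repeated division with remainder:
  y² + 20y + 100 = (y² + y − 90) + (19y + 190)
  y² + y − 90 = ((1/19)y − 9/19)(19y + 190) + (0)
Last nonzero remainder: 19y + 190. Dividing through by 19 gives the monic gcd y + 10.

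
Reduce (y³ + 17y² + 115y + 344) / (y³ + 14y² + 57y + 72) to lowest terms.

By polynomial division,
  y³ + 17y² + 115y + 344 = (y³ + 14y² + 57y + 72) + (3y² + 58y + 272)
  y³ + 14y² + 57y + 72 = ((1/3)y - 16/9)(3y² + 58y + 272) + ((625/9)y + 5000/9)
  3y² + 58y + 272 = ((27/625)y + 306/625)((625/9)y + 5000/9) + (0)
Last nonzero remainder: (625/9)y + 5000/9. Dividing through by 625/9 gives the monic gcd y + 8.
Cancel y + 8 from numerator and denominator to get the reduced form.

(y² + 9y + 43)/(y² + 6y + 9)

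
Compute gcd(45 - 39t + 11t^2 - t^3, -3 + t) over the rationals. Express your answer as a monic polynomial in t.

-3 + t

Apply the Euclidean algorithm:
  -t^3 + 11t^2 - 39t + 45 = (-t^2 + 8t - 15)(t - 3) + (0)
The last nonzero remainder t - 3 is already monic.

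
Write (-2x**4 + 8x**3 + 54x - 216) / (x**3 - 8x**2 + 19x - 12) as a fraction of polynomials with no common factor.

By polynomial division,
  -2x**4 + 8x**3 + 54x - 216 = (-2x - 8)(x**3 - 8x**2 + 19x - 12) + (-26x**2 + 182x - 312)
  x**3 - 8x**2 + 19x - 12 = (-(1/26)x + 1/26)(-26x**2 + 182x - 312) + (0)
Last nonzero remainder: -26x**2 + 182x - 312. Dividing through by -26 gives the monic gcd x**2 - 7x + 12.
Cancel x**2 - 7x + 12 from numerator and denominator to get the reduced form.

(-2x**2 - 6x - 18)/(x - 1)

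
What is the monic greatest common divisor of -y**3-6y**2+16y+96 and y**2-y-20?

y+4

Repeated division with remainder:
  -y**3-6y**2+16y+96 = (-y-7)(y**2-y-20) + (-11y-44)
  y**2-y-20 = (-(1/11)y+5/11)(-11y-44) + (0)
Last nonzero remainder: -11y-44. Dividing through by -11 gives the monic gcd y+4.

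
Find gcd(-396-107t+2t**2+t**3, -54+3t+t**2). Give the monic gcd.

9+t

Apply the Euclidean algorithm:
  t**3+2t**2-107t-396 = (t-1)(t**2+3t-54) + (-50t-450)
  t**2+3t-54 = (-(1/50)t+3/25)(-50t-450) + (0)
Last nonzero remainder: -50t-450. Dividing through by -50 gives the monic gcd t+9.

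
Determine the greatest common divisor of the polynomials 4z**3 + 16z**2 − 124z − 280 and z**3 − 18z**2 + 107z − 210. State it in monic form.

z − 5

Apply the Euclidean algorithm:
  4z**3 + 16z**2 − 124z − 280 = (4)(z**3 − 18z**2 + 107z − 210) + (88z**2 − 552z + 560)
  z**3 − 18z**2 + 107z − 210 = ((1/88)z − 129/968)(88z**2 − 552z + 560) + ((3276/121)z − 16380/121)
  88z**2 − 552z + 560 = ((2662/819)z − 484/117)((3276/121)z − 16380/121) + (0)
Last nonzero remainder: (3276/121)z − 16380/121. Dividing through by 3276/121 gives the monic gcd z − 5.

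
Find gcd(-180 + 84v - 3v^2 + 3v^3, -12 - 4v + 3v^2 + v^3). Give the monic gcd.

-2 + v

Euclidean algorithm in ℚ[v]:
  3v^3 - 3v^2 + 84v - 180 = (3)(v^3 + 3v^2 - 4v - 12) + (-12v^2 + 96v - 144)
  v^3 + 3v^2 - 4v - 12 = (-(1/12)v - 11/12)(-12v^2 + 96v - 144) + (72v - 144)
  -12v^2 + 96v - 144 = (-(1/6)v + 1)(72v - 144) + (0)
Last nonzero remainder: 72v - 144. Dividing through by 72 gives the monic gcd v - 2.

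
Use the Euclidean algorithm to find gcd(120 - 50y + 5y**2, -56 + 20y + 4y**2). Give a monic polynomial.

1

Repeated division with remainder:
  5y**2 - 50y + 120 = (5/4)(4y**2 + 20y - 56) + (-75y + 190)
  4y**2 + 20y - 56 = (-(4/75)y - 452/1125)(-75y + 190) + (4576/225)
  -75y + 190 = (-(16875/4576)y + 21375/2288)(4576/225) + (0)
The last nonzero remainder is the constant 4576/225, so the polynomials are coprime and gcd = 1.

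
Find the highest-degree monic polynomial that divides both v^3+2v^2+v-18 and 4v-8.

v-2

By polynomial division,
  v^3+2v^2+v-18 = ((1/4)v^2+v+9/4)(4v-8) + (0)
Last nonzero remainder: 4v-8. Dividing through by 4 gives the monic gcd v-2.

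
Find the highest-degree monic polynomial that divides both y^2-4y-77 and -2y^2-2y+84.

y+7

Repeated division with remainder:
  y^2-4y-77 = (-1/2)(-2y^2-2y+84) + (-5y-35)
  -2y^2-2y+84 = ((2/5)y-12/5)(-5y-35) + (0)
Last nonzero remainder: -5y-35. Dividing through by -5 gives the monic gcd y+7.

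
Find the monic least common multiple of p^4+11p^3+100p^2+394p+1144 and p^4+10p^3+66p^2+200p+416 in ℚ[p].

p^6+15p^5+160p^4+970p^3+4320p^2+10880p+18304

By polynomial division,
  p^4+11p^3+100p^2+394p+1144 = (p^4+10p^3+66p^2+200p+416) + (p^3+34p^2+194p+728)
  p^4+10p^3+66p^2+200p+416 = (p−24)(p^3+34p^2+194p+728) + (688p^2+4128p+17888)
  p^3+34p^2+194p+728 = ((1/688)p+7/172)(688p^2+4128p+17888) + (0)
Last nonzero remainder: 688p^2+4128p+17888. Dividing through by 688 gives the monic gcd p^2+6p+26.
Then lcm(f, g) = f·g / gcd(f, g); expanding and making the result monic gives the answer.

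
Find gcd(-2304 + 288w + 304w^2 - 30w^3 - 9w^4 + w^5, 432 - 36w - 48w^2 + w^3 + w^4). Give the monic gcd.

Repeated division with remainder:
  w^5 - 9w^4 - 30w^3 + 304w^2 + 288w - 2304 = (w - 10)(w^4 + w^3 - 48w^2 - 36w + 432) + (28w^3 - 140w^2 - 504w + 2016)
  w^4 + w^3 - 48w^2 - 36w + 432 = ((1/28)w + 3/14)(28w^3 - 140w^2 - 504w + 2016) + (0)
Last nonzero remainder: 28w^3 - 140w^2 - 504w + 2016. Dividing through by 28 gives the monic gcd w^3 - 5w^2 - 18w + 72.

72 - 18w - 5w^2 + w^3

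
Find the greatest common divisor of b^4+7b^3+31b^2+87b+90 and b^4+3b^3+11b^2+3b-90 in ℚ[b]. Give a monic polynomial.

b^3+5b^2+21b+45

By polynomial division,
  b^4+7b^3+31b^2+87b+90 = (b^4+3b^3+11b^2+3b-90) + (4b^3+20b^2+84b+180)
  b^4+3b^3+11b^2+3b-90 = ((1/4)b-1/2)(4b^3+20b^2+84b+180) + (0)
Last nonzero remainder: 4b^3+20b^2+84b+180. Dividing through by 4 gives the monic gcd b^3+5b^2+21b+45.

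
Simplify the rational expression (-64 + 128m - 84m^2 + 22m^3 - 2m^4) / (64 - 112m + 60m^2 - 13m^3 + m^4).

Euclidean algorithm in ℚ[m]:
  -2m^4 + 22m^3 - 84m^2 + 128m - 64 = (-2)(m^4 - 13m^3 + 60m^2 - 112m + 64) + (-4m^3 + 36m^2 - 96m + 64)
  m^4 - 13m^3 + 60m^2 - 112m + 64 = (-(1/4)m + 1)(-4m^3 + 36m^2 - 96m + 64) + (0)
Last nonzero remainder: -4m^3 + 36m^2 - 96m + 64. Dividing through by -4 gives the monic gcd m^3 - 9m^2 + 24m - 16.
Cancel m^3 - 9m^2 + 24m - 16 from numerator and denominator to get the reduced form.

(4 - 2m)/(-4 + m)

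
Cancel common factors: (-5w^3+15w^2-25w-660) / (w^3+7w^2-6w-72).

Apply the Euclidean algorithm:
  -5w^3+15w^2-25w-660 = (-5)(w^3+7w^2-6w-72) + (50w^2-55w-1020)
  w^3+7w^2-6w-72 = ((1/50)w+81/500)(50w^2-55w-1020) + ((2331/100)w+2331/25)
  50w^2-55w-1020 = ((5000/2331)w-8500/777)((2331/100)w+2331/25) + (0)
Last nonzero remainder: (2331/100)w+2331/25. Dividing through by 2331/100 gives the monic gcd w+4.
Cancel w+4 from numerator and denominator to get the reduced form.

(-5w^2+35w-165)/(w^2+3w-18)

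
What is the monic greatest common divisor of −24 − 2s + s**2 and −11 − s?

Apply the Euclidean algorithm:
  s**2 − 2s − 24 = (−s + 13)(−s − 11) + (119)
  −s − 11 = (−(1/119)s − 11/119)(119) + (0)
The last nonzero remainder is the constant 119, so the polynomials are coprime and gcd = 1.

1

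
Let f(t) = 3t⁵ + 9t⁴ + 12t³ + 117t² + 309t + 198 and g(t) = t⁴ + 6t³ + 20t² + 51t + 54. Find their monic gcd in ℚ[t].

t² + 5t + 6

Repeated division with remainder:
  3t⁵ + 9t⁴ + 12t³ + 117t² + 309t + 198 = (3t - 9)(t⁴ + 6t³ + 20t² + 51t + 54) + (6t³ + 144t² + 606t + 684)
  t⁴ + 6t³ + 20t² + 51t + 54 = ((1/6)t - 3)(6t³ + 144t² + 606t + 684) + (351t² + 1755t + 2106)
  6t³ + 144t² + 606t + 684 = ((2/117)t + 38/117)(351t² + 1755t + 2106) + (0)
Last nonzero remainder: 351t² + 1755t + 2106. Dividing through by 351 gives the monic gcd t² + 5t + 6.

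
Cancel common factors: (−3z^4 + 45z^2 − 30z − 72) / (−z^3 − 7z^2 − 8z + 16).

Euclidean algorithm in ℚ[z]:
  −3z^4 + 45z^2 − 30z − 72 = (3z − 21)(−z^3 − 7z^2 − 8z + 16) + (−78z^2 − 246z + 264)
  −z^3 − 7z^2 − 8z + 16 = ((1/78)z + 25/507)(−78z^2 − 246z + 264) + ((126/169)z + 504/169)
  −78z^2 − 246z + 264 = (−(2197/21)z + 1859/21)((126/169)z + 504/169) + (0)
Last nonzero remainder: (126/169)z + 504/169. Dividing through by 126/169 gives the monic gcd z + 4.
Cancel z + 4 from numerator and denominator to get the reduced form.

(3z^3 − 12z^2 + 3z + 18)/(z^2 + 3z − 4)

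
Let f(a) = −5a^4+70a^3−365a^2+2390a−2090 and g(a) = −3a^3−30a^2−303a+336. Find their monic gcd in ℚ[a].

a−1

Euclidean algorithm in ℚ[a]:
  −5a^4+70a^3−365a^2+2390a−2090 = ((5/3)a−40)(−3a^3−30a^2−303a+336) + (−1060a^2−10290a+11350)
  −3a^3−30a^2−303a+336 = ((3/1060)a+93/112360)(−1060a^2−10290a+11350) + (−(3669741/11236)a+3669741/11236)
  −1060a^2−10290a+11350 = ((11910160/3669741)a+127528600/3669741)(−(3669741/11236)a+3669741/11236) + (0)
Last nonzero remainder: −(3669741/11236)a+3669741/11236. Dividing through by −3669741/11236 gives the monic gcd a−1.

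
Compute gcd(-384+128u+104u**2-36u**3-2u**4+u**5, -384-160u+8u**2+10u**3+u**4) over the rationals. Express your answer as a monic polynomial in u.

-24+2u+u**2

By polynomial division,
  u**5-2u**4-36u**3+104u**2+128u-384 = (u-12)(u**4+10u**3+8u**2-160u-384) + (76u**3+360u**2-1408u-4992)
  u**4+10u**3+8u**2-160u-384 = ((1/76)u+25/361)(76u**3+360u**2-1408u-4992) + ((576/361)u**2+(1152/361)u-13824/361)
  76u**3+360u**2-1408u-4992 = ((6859/144)u+4693/36)((576/361)u**2+(1152/361)u-13824/361) + (0)
Last nonzero remainder: (576/361)u**2+(1152/361)u-13824/361. Dividing through by 576/361 gives the monic gcd u**2+2u-24.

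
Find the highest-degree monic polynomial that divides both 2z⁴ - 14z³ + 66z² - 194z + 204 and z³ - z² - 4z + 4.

z - 2

Euclidean algorithm in ℚ[z]:
  2z⁴ - 14z³ + 66z² - 194z + 204 = (2z - 12)(z³ - z² - 4z + 4) + (62z² - 250z + 252)
  z³ - z² - 4z + 4 = ((1/62)z + 47/961)(62z² - 250z + 252) + ((4000/961)z - 8000/961)
  62z² - 250z + 252 = ((29791/2000)z - 60543/2000)((4000/961)z - 8000/961) + (0)
Last nonzero remainder: (4000/961)z - 8000/961. Dividing through by 4000/961 gives the monic gcd z - 2.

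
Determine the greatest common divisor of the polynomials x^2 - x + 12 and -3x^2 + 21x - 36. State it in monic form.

1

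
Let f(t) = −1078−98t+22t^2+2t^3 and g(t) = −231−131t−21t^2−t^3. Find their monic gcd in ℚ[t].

Repeated division with remainder:
  2t^3+22t^2−98t−1078 = (−2)(−t^3−21t^2−131t−231) + (−20t^2−360t−1540)
  −t^3−21t^2−131t−231 = ((1/20)t+3/20)(−20t^2−360t−1540) + (0)
Last nonzero remainder: −20t^2−360t−1540. Dividing through by −20 gives the monic gcd t^2+18t+77.

77+18t+t^2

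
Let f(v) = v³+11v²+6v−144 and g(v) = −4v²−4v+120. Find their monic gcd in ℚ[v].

v+6

Repeated division with remainder:
  v³+11v²+6v−144 = (−(1/4)v−5/2)(−4v²−4v+120) + (26v+156)
  −4v²−4v+120 = (−(2/13)v+10/13)(26v+156) + (0)
Last nonzero remainder: 26v+156. Dividing through by 26 gives the monic gcd v+6.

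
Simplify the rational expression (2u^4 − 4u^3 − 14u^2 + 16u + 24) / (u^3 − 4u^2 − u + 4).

Euclidean algorithm in ℚ[u]:
  2u^4 − 4u^3 − 14u^2 + 16u + 24 = (2u + 4)(u^3 − 4u^2 − u + 4) + (4u^2 + 12u + 8)
  u^3 − 4u^2 − u + 4 = ((1/4)u − 7/4)(4u^2 + 12u + 8) + (18u + 18)
  4u^2 + 12u + 8 = ((2/9)u + 4/9)(18u + 18) + (0)
Last nonzero remainder: 18u + 18. Dividing through by 18 gives the monic gcd u + 1.
Cancel u + 1 from numerator and denominator to get the reduced form.

(2u^3 − 6u^2 − 8u + 24)/(u^2 − 5u + 4)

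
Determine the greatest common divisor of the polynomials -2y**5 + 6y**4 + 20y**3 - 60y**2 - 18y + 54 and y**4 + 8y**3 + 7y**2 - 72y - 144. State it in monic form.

y**2 - 9

Repeated division with remainder:
  -2y**5 + 6y**4 + 20y**3 - 60y**2 - 18y + 54 = (-2y + 22)(y**4 + 8y**3 + 7y**2 - 72y - 144) + (-142y**3 - 358y**2 + 1278y + 3222)
  y**4 + 8y**3 + 7y**2 - 72y - 144 = (-(1/142)y - 389/10082)(-142y**3 - 358y**2 + 1278y + 3222) + ((11025/5041)y**2 - 99225/5041)
  -142y**3 - 358y**2 + 1278y + 3222 = (-(715822/11025)y - 1804678/11025)((11025/5041)y**2 - 99225/5041) + (0)
Last nonzero remainder: (11025/5041)y**2 - 99225/5041. Dividing through by 11025/5041 gives the monic gcd y**2 - 9.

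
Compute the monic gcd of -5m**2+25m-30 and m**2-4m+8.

Apply the Euclidean algorithm:
  -5m**2+25m-30 = (-5)(m**2-4m+8) + (5m+10)
  m**2-4m+8 = ((1/5)m-6/5)(5m+10) + (20)
  5m+10 = ((1/4)m+1/2)(20) + (0)
The last nonzero remainder is the constant 20, so the polynomials are coprime and gcd = 1.

1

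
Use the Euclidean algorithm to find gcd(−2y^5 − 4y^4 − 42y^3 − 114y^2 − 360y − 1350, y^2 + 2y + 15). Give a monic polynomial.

Repeated division with remainder:
  −2y^5 − 4y^4 − 42y^3 − 114y^2 − 360y − 1350 = (−2y^3 − 12y − 90)(y^2 + 2y + 15) + (0)
The last nonzero remainder y^2 + 2y + 15 is already monic.

y^2 + 2y + 15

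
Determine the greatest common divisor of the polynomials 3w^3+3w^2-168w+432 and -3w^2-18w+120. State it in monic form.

By polynomial division,
  3w^3+3w^2-168w+432 = (-w+5)(-3w^2-18w+120) + (42w-168)
  -3w^2-18w+120 = (-(1/14)w-5/7)(42w-168) + (0)
Last nonzero remainder: 42w-168. Dividing through by 42 gives the monic gcd w-4.

w-4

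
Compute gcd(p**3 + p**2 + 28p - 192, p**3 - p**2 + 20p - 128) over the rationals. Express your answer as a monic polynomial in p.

p - 4

By polynomial division,
  p**3 + p**2 + 28p - 192 = (p**3 - p**2 + 20p - 128) + (2p**2 + 8p - 64)
  p**3 - p**2 + 20p - 128 = ((1/2)p - 5/2)(2p**2 + 8p - 64) + (72p - 288)
  2p**2 + 8p - 64 = ((1/36)p + 2/9)(72p - 288) + (0)
Last nonzero remainder: 72p - 288. Dividing through by 72 gives the monic gcd p - 4.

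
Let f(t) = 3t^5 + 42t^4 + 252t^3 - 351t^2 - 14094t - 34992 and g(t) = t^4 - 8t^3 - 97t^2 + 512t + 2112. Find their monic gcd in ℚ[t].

Apply the Euclidean algorithm:
  3t^5 + 42t^4 + 252t^3 - 351t^2 - 14094t - 34992 = (3t + 66)(t^4 - 8t^3 - 97t^2 + 512t + 2112) + (1071t^3 + 4515t^2 - 54222t - 174384)
  t^4 - 8t^3 - 97t^2 + 512t + 2112 = ((1/1071)t - 89/7803)(1071t^3 + 4515t^2 - 54222t - 174384) + ((13330/2601)t^2 + (146630/2601)t + 106640/867)
  1071t^3 + 4515t^2 - 54222t - 174384 = ((2785671/13330)t - 9449433/6665)((13330/2601)t^2 + (146630/2601)t + 106640/867) + (0)
Last nonzero remainder: (13330/2601)t^2 + (146630/2601)t + 106640/867. Dividing through by 13330/2601 gives the monic gcd t^2 + 11t + 24.

t^2 + 11t + 24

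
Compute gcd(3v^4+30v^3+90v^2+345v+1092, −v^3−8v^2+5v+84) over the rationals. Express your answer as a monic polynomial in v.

v^2+11v+28

Euclidean algorithm in ℚ[v]:
  3v^4+30v^3+90v^2+345v+1092 = (−3v−6)(−v^3−8v^2+5v+84) + (57v^2+627v+1596)
  −v^3−8v^2+5v+84 = (−(1/57)v+1/19)(57v^2+627v+1596) + (0)
Last nonzero remainder: 57v^2+627v+1596. Dividing through by 57 gives the monic gcd v^2+11v+28.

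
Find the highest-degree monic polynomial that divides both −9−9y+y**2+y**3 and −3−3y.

1+y

By polynomial division,
  y**3+y**2−9y−9 = (−(1/3)y**2+3)(−3y−3) + (0)
Last nonzero remainder: −3y−3. Dividing through by −3 gives the monic gcd y+1.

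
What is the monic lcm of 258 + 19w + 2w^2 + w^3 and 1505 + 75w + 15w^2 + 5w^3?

1806 + 391w + 33w^2 + 9w^3 + w^4

Euclidean algorithm in ℚ[w]:
  w^3 + 2w^2 + 19w + 258 = (1/5)(5w^3 + 15w^2 + 75w + 1505) + (−w^2 + 4w − 43)
  5w^3 + 15w^2 + 75w + 1505 = (−5w − 35)(−w^2 + 4w − 43) + (0)
Last nonzero remainder: −w^2 + 4w − 43. Dividing through by −1 gives the monic gcd w^2 − 4w + 43.
Then lcm(f, g) = f·g / gcd(f, g); expanding and making the result monic gives the answer.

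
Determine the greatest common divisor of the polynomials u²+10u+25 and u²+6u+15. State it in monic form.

Euclidean algorithm in ℚ[u]:
  u²+10u+25 = (u²+6u+15) + (4u+10)
  u²+6u+15 = ((1/4)u+7/8)(4u+10) + (25/4)
  4u+10 = ((16/25)u+8/5)(25/4) + (0)
The last nonzero remainder is the constant 25/4, so the polynomials are coprime and gcd = 1.

1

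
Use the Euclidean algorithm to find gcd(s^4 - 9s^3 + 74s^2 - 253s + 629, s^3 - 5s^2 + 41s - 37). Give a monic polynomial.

Repeated division with remainder:
  s^4 - 9s^3 + 74s^2 - 253s + 629 = (s - 4)(s^3 - 5s^2 + 41s - 37) + (13s^2 - 52s + 481)
  s^3 - 5s^2 + 41s - 37 = ((1/13)s - 1/13)(13s^2 - 52s + 481) + (0)
Last nonzero remainder: 13s^2 - 52s + 481. Dividing through by 13 gives the monic gcd s^2 - 4s + 37.

s^2 - 4s + 37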